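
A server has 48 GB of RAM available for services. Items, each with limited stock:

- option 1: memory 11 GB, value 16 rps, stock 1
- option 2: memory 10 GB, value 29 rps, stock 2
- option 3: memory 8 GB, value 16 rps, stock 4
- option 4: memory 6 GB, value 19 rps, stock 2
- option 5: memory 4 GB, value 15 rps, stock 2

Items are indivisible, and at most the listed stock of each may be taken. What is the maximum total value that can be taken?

Top feasible selections:
- 2×option 2 + 1×option 3 + 2×option 4 + 2×option 5: memory 48, value 142
- 1×option 2 + 2×option 3 + 2×option 4 + 2×option 5: memory 46, value 129
- 2×option 2 + 2×option 3 + 2×option 4: memory 48, value 128
- 2×option 2 + 1×option 3 + 2×option 4 + 1×option 5: memory 44, value 127
Best: 142 rps.

142 rps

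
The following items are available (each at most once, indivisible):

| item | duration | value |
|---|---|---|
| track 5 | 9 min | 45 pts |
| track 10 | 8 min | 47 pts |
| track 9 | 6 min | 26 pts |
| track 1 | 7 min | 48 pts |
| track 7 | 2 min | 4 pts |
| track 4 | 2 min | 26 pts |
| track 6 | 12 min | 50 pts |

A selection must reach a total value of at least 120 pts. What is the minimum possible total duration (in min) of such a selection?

Subsets with value ≥ 120, sorted by total duration:
- track 10+track 1+track 4: duration 17, value 121
- track 10+track 1+track 7+track 4: duration 19, value 125
Minimum duration: 17 min.

17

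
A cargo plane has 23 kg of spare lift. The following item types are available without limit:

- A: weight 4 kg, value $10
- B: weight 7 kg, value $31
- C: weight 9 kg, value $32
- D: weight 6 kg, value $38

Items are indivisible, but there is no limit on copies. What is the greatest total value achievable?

Best value-per-unit is D at 38/6; filling with it alone gives 3×38 = 114.
Optimal mix: 1×A + 3×D → weight 22, value 124.

$124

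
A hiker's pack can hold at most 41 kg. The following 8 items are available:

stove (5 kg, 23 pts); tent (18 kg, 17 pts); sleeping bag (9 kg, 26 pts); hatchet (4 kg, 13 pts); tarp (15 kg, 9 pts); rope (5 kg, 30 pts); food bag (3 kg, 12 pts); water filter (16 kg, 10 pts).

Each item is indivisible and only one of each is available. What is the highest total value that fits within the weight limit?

This is a 0/1 knapsack; check combinations near the capacity.
- stove+sleeping bag+hatchet+tarp+rope+food bag: weight 5+9+4+15+5+3=41, value 23+26+13+9+30+12=113
- stove+tent+sleeping bag+hatchet+rope: weight 5+18+9+4+5=41, value 23+17+26+13+30=109
- stove+tent+sleeping bag+rope+food bag: weight 5+18+9+5+3=40, value 23+17+26+30+12=108
- stove+sleeping bag+hatchet+rope+food bag: weight 5+9+4+5+3=26, value 23+26+13+30+12=104
Best: 113 pts.

113 pts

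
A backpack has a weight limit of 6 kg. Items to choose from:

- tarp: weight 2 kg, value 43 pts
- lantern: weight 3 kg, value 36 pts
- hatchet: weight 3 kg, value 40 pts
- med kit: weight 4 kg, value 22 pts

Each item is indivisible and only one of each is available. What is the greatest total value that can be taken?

83 pts

Check high-value combinations within 6 kg:
- tarp+hatchet: weight 2+3=5, value 43+40=83
- tarp+lantern: weight 2+3=5, value 43+36=79
- lantern+hatchet: weight 3+3=6, value 36+40=76
Best: 83 pts.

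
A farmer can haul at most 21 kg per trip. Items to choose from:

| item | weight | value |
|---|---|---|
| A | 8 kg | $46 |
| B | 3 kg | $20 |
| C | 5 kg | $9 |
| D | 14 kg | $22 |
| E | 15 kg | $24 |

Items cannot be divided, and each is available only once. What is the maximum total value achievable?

$75

Check high-value combinations within 21 kg:
- A+B+C: weight 8+3+5=16, value 46+20+9=75
- A+B: weight 8+3=11, value 46+20=66
- A+C: weight 8+5=13, value 46+9=55
Best: $75.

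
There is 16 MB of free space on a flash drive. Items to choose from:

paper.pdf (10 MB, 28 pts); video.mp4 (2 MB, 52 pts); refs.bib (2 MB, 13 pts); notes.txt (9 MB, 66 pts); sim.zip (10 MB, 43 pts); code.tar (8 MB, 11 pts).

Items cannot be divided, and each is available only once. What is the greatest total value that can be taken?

This is a 0/1 knapsack; check combinations near the capacity.
- video.mp4+refs.bib+notes.txt: size 2+2+9=13, value 52+13+66=131
- video.mp4+notes.txt: size 2+9=11, value 52+66=118
- video.mp4+refs.bib+sim.zip: size 2+2+10=14, value 52+13+43=108
Best: 131 pts.

131 pts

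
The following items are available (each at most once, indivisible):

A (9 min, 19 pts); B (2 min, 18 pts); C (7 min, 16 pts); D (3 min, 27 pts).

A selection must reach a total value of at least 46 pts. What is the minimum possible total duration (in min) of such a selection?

12

Subsets with value ≥ 46, sorted by total duration:
- B+C+D: duration 12, value 61
- A+D: duration 12, value 46
- A+B+D: duration 14, value 64
- A+B+C: duration 18, value 53
Minimum duration: 12 min.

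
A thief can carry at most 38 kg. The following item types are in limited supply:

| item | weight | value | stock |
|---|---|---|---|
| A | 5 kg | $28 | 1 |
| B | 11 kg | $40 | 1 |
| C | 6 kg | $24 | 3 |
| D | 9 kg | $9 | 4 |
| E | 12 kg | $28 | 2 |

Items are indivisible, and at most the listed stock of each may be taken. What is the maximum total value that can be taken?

Best selections within weight 38 and stock limits:
- 1×A + 1×B + 3×C: weight 34, value 140
- 1×A + 3×C + 1×E: weight 35, value 128
Best: $140.

$140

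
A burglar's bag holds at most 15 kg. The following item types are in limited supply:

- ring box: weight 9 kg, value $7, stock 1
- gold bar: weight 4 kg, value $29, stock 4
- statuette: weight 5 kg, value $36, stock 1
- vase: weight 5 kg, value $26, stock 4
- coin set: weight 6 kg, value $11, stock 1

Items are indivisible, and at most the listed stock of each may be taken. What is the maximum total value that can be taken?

$94

Top feasible selections:
- 2×gold bar + 1×statuette: weight 13, value 94
- 1×gold bar + 1×statuette + 1×vase: weight 14, value 91
- 1×statuette + 2×vase: weight 15, value 88
Best: $94.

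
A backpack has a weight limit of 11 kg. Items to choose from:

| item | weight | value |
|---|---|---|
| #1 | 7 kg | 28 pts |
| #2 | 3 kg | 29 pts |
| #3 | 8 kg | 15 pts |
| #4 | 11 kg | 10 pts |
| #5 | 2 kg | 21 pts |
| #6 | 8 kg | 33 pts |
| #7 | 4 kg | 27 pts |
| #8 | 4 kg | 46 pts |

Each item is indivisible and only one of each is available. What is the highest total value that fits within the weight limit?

102 pts

Check high-value combinations within 11 kg:
- #2+#7+#8: weight 3+4+4=11, value 29+27+46=102
- #2+#5+#8: weight 3+2+4=9, value 29+21+46=96
- #5+#7+#8: weight 2+4+4=10, value 21+27+46=94
- #2+#5+#7: weight 3+2+4=9, value 29+21+27=77
- #2+#8: weight 3+4=7, value 29+46=75
Best: 102 pts.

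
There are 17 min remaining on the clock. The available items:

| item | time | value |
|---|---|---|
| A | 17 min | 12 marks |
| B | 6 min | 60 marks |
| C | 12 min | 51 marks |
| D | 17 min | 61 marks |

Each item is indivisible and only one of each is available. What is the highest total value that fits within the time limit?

61 marks

This is a 0/1 knapsack; check combinations near the capacity.
- D: time 17, value 61
- B: time 6, value 60
- C: time 12, value 51
- A: time 17, value 12
Best: 61 marks.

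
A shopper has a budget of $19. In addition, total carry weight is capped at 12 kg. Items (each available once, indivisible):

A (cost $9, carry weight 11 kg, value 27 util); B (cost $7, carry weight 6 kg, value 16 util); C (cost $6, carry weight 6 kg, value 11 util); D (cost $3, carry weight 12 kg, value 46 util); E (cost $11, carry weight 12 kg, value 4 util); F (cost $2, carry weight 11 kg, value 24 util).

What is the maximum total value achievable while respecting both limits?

46 util

Feasible sets respecting both limits:
- D: cost 3, carry weight 12, value 46
- A: cost 9, carry weight 11, value 27
- B+C: cost 13, carry weight 12, value 27
Best: 46 util.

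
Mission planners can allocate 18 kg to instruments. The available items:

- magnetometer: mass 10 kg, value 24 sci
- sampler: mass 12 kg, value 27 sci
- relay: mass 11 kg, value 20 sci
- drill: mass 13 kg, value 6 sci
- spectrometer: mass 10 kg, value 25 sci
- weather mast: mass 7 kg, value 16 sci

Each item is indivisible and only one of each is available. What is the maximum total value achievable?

41 sci

Check high-value combinations within 18 kg:
- spectrometer+weather mast: mass 10+7=17, value 25+16=41
- magnetometer+weather mast: mass 10+7=17, value 24+16=40
- relay+weather mast: mass 11+7=18, value 20+16=36
Best: 41 sci.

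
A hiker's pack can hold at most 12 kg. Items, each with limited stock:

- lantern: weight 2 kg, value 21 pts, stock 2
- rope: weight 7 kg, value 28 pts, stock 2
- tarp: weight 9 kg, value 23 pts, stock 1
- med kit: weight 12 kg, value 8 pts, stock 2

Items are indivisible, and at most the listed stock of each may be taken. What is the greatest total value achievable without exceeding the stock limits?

70 pts

Best selections within weight 12 and stock limits:
- 2×lantern + 1×rope: weight 11, value 70
- 1×lantern + 1×rope: weight 9, value 49
Best: 70 pts.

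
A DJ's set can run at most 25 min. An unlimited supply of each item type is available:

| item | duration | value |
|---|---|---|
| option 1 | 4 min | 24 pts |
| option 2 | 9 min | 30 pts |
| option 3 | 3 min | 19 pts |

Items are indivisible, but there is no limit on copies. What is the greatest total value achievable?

157 pts

Best value-per-unit is option 3 at 19/3; filling with it alone gives 8×19 = 152.
Optimal mix: 1×option 1 + 7×option 3 → duration 25, value 157.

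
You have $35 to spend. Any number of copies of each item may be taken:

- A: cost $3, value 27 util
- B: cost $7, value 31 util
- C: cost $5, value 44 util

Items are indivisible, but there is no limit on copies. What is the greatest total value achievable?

Best value-per-unit is A at 27/3; filling with it alone gives 11×27 = 297.
Optimal mix: 10×A + 1×C → cost 35, value 314.

314 util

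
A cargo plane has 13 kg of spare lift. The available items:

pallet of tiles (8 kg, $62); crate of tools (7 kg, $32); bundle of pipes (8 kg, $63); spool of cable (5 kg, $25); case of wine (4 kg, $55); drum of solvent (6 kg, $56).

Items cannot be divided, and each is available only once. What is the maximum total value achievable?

This is a 0/1 knapsack; check combinations near the capacity.
- bundle of pipes+case of wine: weight 8+4=12, value 63+55=118
- pallet of tiles+case of wine: weight 8+4=12, value 62+55=117
- case of wine+drum of solvent: weight 4+6=10, value 55+56=111
- bundle of pipes+spool of cable: weight 8+5=13, value 63+25=88
- crate of tools+drum of solvent: weight 7+6=13, value 32+56=88
Best: $118.

$118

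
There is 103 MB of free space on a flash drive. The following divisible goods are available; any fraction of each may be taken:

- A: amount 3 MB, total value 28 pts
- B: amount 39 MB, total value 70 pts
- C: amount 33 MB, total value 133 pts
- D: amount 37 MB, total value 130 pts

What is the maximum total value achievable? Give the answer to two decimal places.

Take in order of value per unit:
- A (28/3 per unit): all 3 → value 28, running total 28.00
- C (133/33 per unit): all 33 → value 133, running total 161.00
- D (130/37 per unit): all 37 → value 130, running total 291.00
- B (70/39 per unit): 30 of 39 → value 30×70/39 = 53.8462, running total 344.85
Total 344.85.

344.85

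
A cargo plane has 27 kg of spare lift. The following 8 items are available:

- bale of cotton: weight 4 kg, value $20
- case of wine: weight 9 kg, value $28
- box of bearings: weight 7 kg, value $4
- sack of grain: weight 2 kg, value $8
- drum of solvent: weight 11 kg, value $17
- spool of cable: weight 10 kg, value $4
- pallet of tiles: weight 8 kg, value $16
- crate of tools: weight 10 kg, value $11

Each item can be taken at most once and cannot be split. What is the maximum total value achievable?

Check high-value combinations within 27 kg:
- bale of cotton+case of wine+sack of grain+drum of solvent: weight 4+9+2+11=26, value 20+28+8+17=73
- bale of cotton+case of wine+sack of grain+pallet of tiles: weight 4+9+2+8=23, value 20+28+8+16=72
- bale of cotton+case of wine+sack of grain+crate of tools: weight 4+9+2+10=25, value 20+28+8+11=67
Best: $73.

$73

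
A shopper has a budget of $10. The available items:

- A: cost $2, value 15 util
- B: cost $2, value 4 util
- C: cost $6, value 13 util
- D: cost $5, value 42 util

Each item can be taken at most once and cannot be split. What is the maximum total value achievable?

Check high-value combinations within $10:
- A+B+D: cost 2+2+5=9, value 15+4+42=61
- A+D: cost 2+5=7, value 15+42=57
- B+D: cost 2+5=7, value 4+42=46
- D: cost 5, value 42
- A+B+C: cost 2+2+6=10, value 15+4+13=32
Best: 61 util.

61 util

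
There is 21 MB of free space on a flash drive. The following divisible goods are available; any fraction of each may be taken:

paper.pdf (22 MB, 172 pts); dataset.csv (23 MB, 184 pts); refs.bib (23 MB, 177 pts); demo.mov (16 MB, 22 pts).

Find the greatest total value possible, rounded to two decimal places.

168.00

Take in order of value per unit:
- dataset.csv (184/23 per unit): 21 of 23 → value 21×184/23 = 168.0000, running total 168.00
Total 168.00.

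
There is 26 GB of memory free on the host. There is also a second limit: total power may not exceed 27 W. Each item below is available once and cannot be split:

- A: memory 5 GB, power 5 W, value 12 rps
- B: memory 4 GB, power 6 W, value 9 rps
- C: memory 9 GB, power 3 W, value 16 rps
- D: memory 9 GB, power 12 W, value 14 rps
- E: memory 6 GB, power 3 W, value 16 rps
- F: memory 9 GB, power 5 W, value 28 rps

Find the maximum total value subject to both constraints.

Feasible sets respecting both limits:
- A+B+E+F: memory 24, power 19, value 65
- C+E+F: memory 24, power 11, value 60
- D+E+F: memory 24, power 20, value 58
- A+C+F: memory 23, power 13, value 56
Best: 65 rps.

65 rps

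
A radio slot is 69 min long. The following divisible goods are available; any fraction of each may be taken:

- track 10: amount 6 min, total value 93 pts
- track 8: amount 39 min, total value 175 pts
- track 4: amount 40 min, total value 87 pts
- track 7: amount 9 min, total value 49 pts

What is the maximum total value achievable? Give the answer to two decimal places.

349.63

Take in order of value per unit:
- track 10 (93/6 per unit): all 6 → value 93, running total 93.00
- track 7 (49/9 per unit): all 9 → value 49, running total 142.00
- track 8 (175/39 per unit): all 39 → value 175, running total 317.00
- track 4 (87/40 per unit): 15 of 40 → value 15×87/40 = 32.6250, running total 349.63
Total 349.63.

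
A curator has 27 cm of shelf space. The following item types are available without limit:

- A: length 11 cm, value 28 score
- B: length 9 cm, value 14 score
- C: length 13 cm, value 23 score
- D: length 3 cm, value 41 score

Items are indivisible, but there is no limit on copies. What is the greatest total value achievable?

369 score

Best value-per-unit is D at 41/3, and filling with it alone uses length 9×3=27. No mix of the others beats 9×41 = 369.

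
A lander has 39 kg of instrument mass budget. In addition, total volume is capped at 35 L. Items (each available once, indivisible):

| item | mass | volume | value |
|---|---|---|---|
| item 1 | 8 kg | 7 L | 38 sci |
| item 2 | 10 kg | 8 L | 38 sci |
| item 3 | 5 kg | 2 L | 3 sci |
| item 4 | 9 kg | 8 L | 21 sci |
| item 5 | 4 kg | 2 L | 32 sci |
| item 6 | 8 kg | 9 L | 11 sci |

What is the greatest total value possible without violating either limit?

140 sci

Feasible sets respecting both limits:
- item 1+item 2+item 4+item 5+item 6: mass 39, volume 34, value 140
- item 1+item 2+item 3+item 4+item 5: mass 36, volume 27, value 132
- item 1+item 2+item 4+item 5: mass 31, volume 25, value 129
- item 1+item 2+item 3+item 5+item 6: mass 35, volume 28, value 122
Best: 140 sci.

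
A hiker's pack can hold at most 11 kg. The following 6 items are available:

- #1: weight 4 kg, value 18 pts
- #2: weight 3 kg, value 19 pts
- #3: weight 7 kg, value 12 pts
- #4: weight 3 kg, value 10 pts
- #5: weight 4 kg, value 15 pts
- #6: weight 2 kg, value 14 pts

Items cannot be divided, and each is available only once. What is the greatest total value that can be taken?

52 pts

This is a 0/1 knapsack; check combinations near the capacity.
- #1+#2+#5: weight 4+3+4=11, value 18+19+15=52
- #1+#2+#6: weight 4+3+2=9, value 18+19+14=51
- #2+#5+#6: weight 3+4+2=9, value 19+15+14=48
Best: 52 pts.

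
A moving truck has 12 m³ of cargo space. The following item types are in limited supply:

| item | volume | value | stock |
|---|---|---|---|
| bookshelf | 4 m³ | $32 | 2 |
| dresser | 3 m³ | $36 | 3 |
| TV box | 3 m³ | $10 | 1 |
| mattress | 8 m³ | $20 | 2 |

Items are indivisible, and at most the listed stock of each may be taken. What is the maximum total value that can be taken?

$118

Top feasible selections:
- 3×dresser + 1×TV box: volume 12, value 118
- 3×dresser: volume 9, value 108
- 1×bookshelf + 2×dresser: volume 10, value 104
- 2×bookshelf + 1×dresser: volume 11, value 100
Best: $118.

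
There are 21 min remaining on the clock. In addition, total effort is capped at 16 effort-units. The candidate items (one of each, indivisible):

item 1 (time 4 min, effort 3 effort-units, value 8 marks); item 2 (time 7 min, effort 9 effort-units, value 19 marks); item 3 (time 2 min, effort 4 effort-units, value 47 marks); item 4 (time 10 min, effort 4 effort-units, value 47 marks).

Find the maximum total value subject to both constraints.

102 marks

Feasible sets respecting both limits:
- item 1+item 3+item 4: time 16, effort 11, value 102
- item 3+item 4: time 12, effort 8, value 94
- item 1+item 2+item 3: time 13, effort 16, value 74
- item 1+item 2+item 4: time 21, effort 16, value 74
Best: 102 marks.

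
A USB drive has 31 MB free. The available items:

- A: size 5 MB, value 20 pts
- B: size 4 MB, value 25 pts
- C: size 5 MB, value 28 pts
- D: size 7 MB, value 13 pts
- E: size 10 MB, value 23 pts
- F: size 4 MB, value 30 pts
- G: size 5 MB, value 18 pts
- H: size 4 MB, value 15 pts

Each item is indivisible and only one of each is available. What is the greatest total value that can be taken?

136 pts

Check high-value combinations within 31 MB:
- A+B+C+F+G+H: size 5+4+5+4+5+4=27, value 20+25+28+30+18+15=136
- A+B+C+D+F+G: size 5+4+5+7+4+5=30, value 20+25+28+13+30+18=134
- A+B+C+D+F+H: size 5+4+5+7+4+4=29, value 20+25+28+13+30+15=131
- B+C+D+F+G+H: size 4+5+7+4+5+4=29, value 25+28+13+30+18+15=129
- A+B+C+E+F: size 5+4+5+10+4=28, value 20+25+28+23+30=126
Best: 136 pts.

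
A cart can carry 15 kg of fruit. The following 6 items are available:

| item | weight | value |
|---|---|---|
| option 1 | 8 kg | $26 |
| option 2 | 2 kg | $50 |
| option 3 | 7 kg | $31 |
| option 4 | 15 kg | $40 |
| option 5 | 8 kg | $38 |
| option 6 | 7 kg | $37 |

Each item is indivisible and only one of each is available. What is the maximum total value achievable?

Check high-value combinations within 15 kg:
- option 2+option 5: weight 2+8=10, value 50+38=88
- option 2+option 6: weight 2+7=9, value 50+37=87
- option 2+option 3: weight 2+7=9, value 50+31=81
- option 1+option 2: weight 8+2=10, value 26+50=76
Best: $88.

$88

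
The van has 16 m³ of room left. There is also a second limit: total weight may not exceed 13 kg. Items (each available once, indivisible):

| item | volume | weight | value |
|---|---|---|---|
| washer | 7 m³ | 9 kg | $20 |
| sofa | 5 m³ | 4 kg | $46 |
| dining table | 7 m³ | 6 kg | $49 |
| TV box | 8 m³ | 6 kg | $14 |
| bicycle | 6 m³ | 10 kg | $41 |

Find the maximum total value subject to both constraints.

Feasible sets respecting both limits:
- sofa+dining table: volume 12, weight 10, value 95
- washer+sofa: volume 12, weight 13, value 66
- dining table+TV box: volume 15, weight 12, value 63
Best: $95.

$95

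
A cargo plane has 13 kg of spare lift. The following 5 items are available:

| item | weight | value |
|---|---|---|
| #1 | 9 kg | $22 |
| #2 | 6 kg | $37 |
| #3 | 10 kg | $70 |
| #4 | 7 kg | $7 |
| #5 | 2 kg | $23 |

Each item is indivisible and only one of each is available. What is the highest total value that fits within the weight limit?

Check high-value combinations within 13 kg:
- #3+#5: weight 10+2=12, value 70+23=93
- #3: weight 10, value 70
- #2+#5: weight 6+2=8, value 37+23=60
Best: $93.

$93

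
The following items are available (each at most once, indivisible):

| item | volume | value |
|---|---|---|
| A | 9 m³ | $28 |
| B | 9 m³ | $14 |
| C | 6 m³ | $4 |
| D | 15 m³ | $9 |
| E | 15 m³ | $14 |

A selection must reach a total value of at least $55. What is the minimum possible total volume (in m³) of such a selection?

Subsets with value ≥ 55, sorted by total volume:
- A+B+E: volume 33, value 56
- A+B+C+E: volume 39, value 60
- A+B+C+D: volume 39, value 55
Minimum volume: 33 m³.

33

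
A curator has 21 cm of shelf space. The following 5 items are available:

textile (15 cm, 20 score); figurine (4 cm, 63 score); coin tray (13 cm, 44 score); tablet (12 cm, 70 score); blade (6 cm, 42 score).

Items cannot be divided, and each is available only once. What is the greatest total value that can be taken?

133 score

Check high-value combinations within 21 cm:
- figurine+tablet: length 4+12=16, value 63+70=133
- tablet+blade: length 12+6=18, value 70+42=112
- figurine+coin tray: length 4+13=17, value 63+44=107
- figurine+blade: length 4+6=10, value 63+42=105
- coin tray+blade: length 13+6=19, value 44+42=86
Best: 133 score.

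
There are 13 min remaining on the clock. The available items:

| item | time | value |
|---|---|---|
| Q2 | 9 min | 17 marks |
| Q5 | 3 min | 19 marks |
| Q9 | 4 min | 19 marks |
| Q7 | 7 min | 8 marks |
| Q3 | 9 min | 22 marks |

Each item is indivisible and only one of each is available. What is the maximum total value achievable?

41 marks

Check high-value combinations within 13 min:
- Q5+Q3: time 3+9=12, value 19+22=41
- Q9+Q3: time 4+9=13, value 19+22=41
- Q5+Q9: time 3+4=7, value 19+19=38
Best: 41 marks.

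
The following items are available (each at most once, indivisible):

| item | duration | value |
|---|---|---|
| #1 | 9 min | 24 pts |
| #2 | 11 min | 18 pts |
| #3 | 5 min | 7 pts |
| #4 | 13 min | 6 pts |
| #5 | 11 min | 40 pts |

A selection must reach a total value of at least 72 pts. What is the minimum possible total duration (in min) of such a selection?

Subsets with value ≥ 72, sorted by total duration:
- #1+#2+#5: duration 31, value 82
- #1+#2+#3+#5: duration 36, value 89
- #1+#3+#4+#5: duration 38, value 77
Minimum duration: 31 min.

31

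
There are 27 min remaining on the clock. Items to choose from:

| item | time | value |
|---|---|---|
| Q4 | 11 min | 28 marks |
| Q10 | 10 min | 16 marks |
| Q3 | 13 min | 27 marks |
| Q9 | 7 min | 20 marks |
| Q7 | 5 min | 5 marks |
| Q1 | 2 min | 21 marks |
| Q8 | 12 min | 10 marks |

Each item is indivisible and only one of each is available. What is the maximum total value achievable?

Check high-value combinations within 27 min:
- Q4+Q3+Q1: time 11+13+2=26, value 28+27+21=76
- Q4+Q9+Q7+Q1: time 11+7+5+2=25, value 28+20+5+21=74
- Q3+Q9+Q7+Q1: time 13+7+5+2=27, value 27+20+5+21=73
Best: 76 marks.

76 marks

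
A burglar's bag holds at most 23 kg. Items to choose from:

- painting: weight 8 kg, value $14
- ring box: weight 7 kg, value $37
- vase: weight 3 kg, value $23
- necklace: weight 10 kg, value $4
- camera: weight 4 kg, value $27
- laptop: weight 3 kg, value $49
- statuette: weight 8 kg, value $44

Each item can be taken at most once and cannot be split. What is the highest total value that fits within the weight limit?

This is a 0/1 knapsack; check combinations near the capacity.
- ring box+camera+laptop+statuette: weight 7+4+3+8=22, value 37+27+49+44=157
- ring box+vase+laptop+statuette: weight 7+3+3+8=21, value 37+23+49+44=153
- vase+camera+laptop+statuette: weight 3+4+3+8=18, value 23+27+49+44=143
Best: $157.

$157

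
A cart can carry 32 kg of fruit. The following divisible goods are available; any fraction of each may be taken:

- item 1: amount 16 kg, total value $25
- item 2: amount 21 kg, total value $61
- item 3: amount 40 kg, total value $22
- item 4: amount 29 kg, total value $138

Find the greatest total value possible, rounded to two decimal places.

146.71

Take in order of value per unit:
- item 4 (138/29 per unit): all 29 → value 138, running total 138.00
- item 2 (61/21 per unit): 3 of 21 → value 3×61/21 = 8.7143, running total 146.71
Total 146.71.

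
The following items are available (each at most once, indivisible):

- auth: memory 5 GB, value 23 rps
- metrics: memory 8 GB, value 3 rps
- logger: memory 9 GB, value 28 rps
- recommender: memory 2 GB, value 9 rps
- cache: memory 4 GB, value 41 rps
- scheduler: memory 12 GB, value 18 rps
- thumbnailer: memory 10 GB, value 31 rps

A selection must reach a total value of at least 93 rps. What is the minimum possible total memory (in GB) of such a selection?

19

Subsets with value ≥ 93, sorted by total memory:
- auth+cache+thumbnailer: memory 19, value 95
- auth+logger+recommender+cache: memory 20, value 101
- auth+recommender+cache+thumbnailer: memory 21, value 104
Minimum memory: 19 GB.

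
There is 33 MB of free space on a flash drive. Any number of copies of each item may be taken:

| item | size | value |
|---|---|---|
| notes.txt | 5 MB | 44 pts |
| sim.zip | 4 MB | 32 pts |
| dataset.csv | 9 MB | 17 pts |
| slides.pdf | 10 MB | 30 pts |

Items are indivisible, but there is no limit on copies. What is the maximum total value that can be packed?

Best value-per-unit is notes.txt at 44/5; filling with it alone gives 6×44 = 264.
Optimal mix: 5×notes.txt + 2×sim.zip → size 33, value 284.

284 pts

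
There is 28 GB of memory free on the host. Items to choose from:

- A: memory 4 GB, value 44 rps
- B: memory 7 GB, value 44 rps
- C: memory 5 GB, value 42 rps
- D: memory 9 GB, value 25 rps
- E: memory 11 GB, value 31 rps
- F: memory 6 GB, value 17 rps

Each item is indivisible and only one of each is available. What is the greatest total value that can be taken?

161 rps

Check high-value combinations within 28 GB:
- A+B+C+E: memory 4+7+5+11=27, value 44+44+42+31=161
- A+B+C+D: memory 4+7+5+9=25, value 44+44+42+25=155
- A+B+C+F: memory 4+7+5+6=22, value 44+44+42+17=147
Best: 161 rps.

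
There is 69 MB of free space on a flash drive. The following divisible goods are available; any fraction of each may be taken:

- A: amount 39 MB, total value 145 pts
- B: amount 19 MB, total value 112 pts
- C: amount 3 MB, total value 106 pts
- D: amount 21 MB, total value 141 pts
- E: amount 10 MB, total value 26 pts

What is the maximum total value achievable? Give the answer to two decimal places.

Take in order of value per unit:
- C (106/3 per unit): all 3 → value 106, running total 106.00
- D (141/21 per unit): all 21 → value 141, running total 247.00
- B (112/19 per unit): all 19 → value 112, running total 359.00
- A (145/39 per unit): 26 of 39 → value 26×145/39 = 96.6667, running total 455.67
Total 455.67.

455.67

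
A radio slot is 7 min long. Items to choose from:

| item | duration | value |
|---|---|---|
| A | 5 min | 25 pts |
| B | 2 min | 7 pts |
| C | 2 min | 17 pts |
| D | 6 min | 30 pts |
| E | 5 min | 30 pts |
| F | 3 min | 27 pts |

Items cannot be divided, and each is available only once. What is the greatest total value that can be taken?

51 pts

This is a 0/1 knapsack; check combinations near the capacity.
- B+C+F: duration 2+2+3=7, value 7+17+27=51
- C+E: duration 2+5=7, value 17+30=47
- C+F: duration 2+3=5, value 17+27=44
Best: 51 pts.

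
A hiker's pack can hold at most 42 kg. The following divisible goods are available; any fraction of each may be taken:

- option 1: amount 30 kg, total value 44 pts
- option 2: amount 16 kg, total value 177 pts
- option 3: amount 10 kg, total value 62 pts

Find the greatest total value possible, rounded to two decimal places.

262.47

Take in order of value per unit:
- option 2 (177/16 per unit): all 16 → value 177, running total 177.00
- option 3 (62/10 per unit): all 10 → value 62, running total 239.00
- option 1 (44/30 per unit): 16 of 30 → value 16×44/30 = 23.4667, running total 262.47
Total 262.47.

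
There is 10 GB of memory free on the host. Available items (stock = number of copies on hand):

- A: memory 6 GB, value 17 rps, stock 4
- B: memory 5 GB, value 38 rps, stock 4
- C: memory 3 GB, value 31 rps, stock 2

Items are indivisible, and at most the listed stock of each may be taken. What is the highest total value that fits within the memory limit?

Top feasible selections:
- 2×B: memory 10, value 76
- 1×B + 1×C: memory 8, value 69
- 2×C: memory 6, value 62
Best: 76 rps.

76 rps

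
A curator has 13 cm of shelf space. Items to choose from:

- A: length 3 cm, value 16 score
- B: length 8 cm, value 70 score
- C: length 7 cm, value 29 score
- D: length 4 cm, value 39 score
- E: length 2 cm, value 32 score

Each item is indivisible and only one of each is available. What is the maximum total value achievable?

This is a 0/1 knapsack; check combinations near the capacity.
- A+B+E: length 3+8+2=13, value 16+70+32=118
- B+D: length 8+4=12, value 70+39=109
- B+E: length 8+2=10, value 70+32=102
- C+D+E: length 7+4+2=13, value 29+39+32=100
- A+D+E: length 3+4+2=9, value 16+39+32=87
Best: 118 score.

118 score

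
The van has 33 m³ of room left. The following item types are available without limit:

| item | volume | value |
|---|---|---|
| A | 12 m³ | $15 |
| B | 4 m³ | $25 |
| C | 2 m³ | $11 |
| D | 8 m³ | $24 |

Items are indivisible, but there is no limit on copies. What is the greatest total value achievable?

$200

Best value-per-unit is B at 25/4, and filling with it alone uses volume 8×4=32. No mix of the others beats 8×25 = 200.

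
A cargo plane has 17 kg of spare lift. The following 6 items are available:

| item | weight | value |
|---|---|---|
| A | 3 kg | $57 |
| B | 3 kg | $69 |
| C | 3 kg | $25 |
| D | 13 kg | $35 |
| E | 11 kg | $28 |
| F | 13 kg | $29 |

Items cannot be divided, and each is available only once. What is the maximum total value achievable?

Check high-value combinations within 17 kg:
- A+B+E: weight 3+3+11=17, value 57+69+28=154
- A+B+C: weight 3+3+3=9, value 57+69+25=151
- A+B: weight 3+3=6, value 57+69=126
- B+C+E: weight 3+3+11=17, value 69+25+28=122
Best: $154.

$154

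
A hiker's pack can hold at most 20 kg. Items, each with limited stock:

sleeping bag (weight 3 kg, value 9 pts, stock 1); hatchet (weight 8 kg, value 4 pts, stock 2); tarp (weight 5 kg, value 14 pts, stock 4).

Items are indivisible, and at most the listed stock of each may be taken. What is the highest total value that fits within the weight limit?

56 pts

Top feasible selections:
- 4×tarp: weight 20, value 56
- 1×sleeping bag + 3×tarp: weight 18, value 51
- 3×tarp: weight 15, value 42
Best: 56 pts.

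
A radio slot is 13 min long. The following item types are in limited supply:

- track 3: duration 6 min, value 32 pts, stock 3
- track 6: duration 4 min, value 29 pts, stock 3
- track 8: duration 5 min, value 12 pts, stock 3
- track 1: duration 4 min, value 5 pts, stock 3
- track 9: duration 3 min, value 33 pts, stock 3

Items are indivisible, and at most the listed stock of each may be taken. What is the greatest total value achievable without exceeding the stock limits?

128 pts

Top feasible selections:
- 1×track 6 + 3×track 9: duration 13, value 128
- 1×track 1 + 3×track 9: duration 13, value 104
- 3×track 9: duration 9, value 99
- 1×track 3 + 2×track 9: duration 12, value 98
Best: 128 pts.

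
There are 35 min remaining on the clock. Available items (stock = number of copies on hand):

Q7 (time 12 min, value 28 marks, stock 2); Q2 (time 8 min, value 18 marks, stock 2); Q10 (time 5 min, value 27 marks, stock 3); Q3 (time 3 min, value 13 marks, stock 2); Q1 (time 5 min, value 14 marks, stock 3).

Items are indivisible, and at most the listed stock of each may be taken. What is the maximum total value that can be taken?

139 marks

Top feasible selections:
- 1×Q2 + 3×Q10 + 2×Q3 + 1×Q1: time 34, value 139
- 3×Q10 + 1×Q3 + 3×Q1: time 33, value 136
- 1×Q7 + 3×Q10 + 1×Q3 + 1×Q1: time 35, value 136
Best: 139 marks.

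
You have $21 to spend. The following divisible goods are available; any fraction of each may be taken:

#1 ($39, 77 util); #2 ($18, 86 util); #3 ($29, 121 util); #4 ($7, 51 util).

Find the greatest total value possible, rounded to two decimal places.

Take in order of value per unit:
- #4 (51/7 per unit): all 7 → value 51, running total 51.00
- #2 (86/18 per unit): 14 of 18 → value 14×86/18 = 66.8889, running total 117.89
Total 117.89.

117.89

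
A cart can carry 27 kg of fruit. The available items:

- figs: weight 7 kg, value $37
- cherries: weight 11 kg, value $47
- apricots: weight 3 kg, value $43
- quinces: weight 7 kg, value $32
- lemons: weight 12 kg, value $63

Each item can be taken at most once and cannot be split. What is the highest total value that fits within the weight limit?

$153

This is a 0/1 knapsack; check combinations near the capacity.
- cherries+apricots+lemons: weight 11+3+12=26, value 47+43+63=153
- figs+apricots+lemons: weight 7+3+12=22, value 37+43+63=143
- apricots+quinces+lemons: weight 3+7+12=22, value 43+32+63=138
- figs+quinces+lemons: weight 7+7+12=26, value 37+32+63=132
Best: $153.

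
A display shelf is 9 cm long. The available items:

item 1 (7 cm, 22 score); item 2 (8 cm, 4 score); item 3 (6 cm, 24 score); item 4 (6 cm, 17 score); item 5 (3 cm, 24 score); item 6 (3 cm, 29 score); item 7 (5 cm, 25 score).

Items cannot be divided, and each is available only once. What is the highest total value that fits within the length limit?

54 score

Check high-value combinations within 9 cm:
- item 6+item 7: length 3+5=8, value 29+25=54
- item 5+item 6: length 3+3=6, value 24+29=53
- item 3+item 6: length 6+3=9, value 24+29=53
- item 5+item 7: length 3+5=8, value 24+25=49
Best: 54 score.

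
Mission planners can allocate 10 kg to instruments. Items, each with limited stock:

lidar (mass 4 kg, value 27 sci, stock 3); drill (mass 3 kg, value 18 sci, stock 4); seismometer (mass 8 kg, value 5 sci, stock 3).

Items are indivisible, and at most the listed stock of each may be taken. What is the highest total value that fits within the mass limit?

Top feasible selections:
- 1×lidar + 2×drill: mass 10, value 63
- 2×lidar: mass 8, value 54
Best: 63 sci.

63 sci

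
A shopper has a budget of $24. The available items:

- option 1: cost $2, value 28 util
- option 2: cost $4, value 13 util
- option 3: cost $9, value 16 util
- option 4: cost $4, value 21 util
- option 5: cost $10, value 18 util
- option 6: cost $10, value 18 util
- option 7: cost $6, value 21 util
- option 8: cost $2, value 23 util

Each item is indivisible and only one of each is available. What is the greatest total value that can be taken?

Check high-value combinations within $24:
- option 1+option 4+option 5+option 7+option 8: cost 2+4+10+6+2=24, value 28+21+18+21+23=111
- option 1+option 4+option 6+option 7+option 8: cost 2+4+10+6+2=24, value 28+21+18+21+23=111
- option 1+option 3+option 4+option 7+option 8: cost 2+9+4+6+2=23, value 28+16+21+21+23=109
- option 1+option 2+option 4+option 7+option 8: cost 2+4+4+6+2=18, value 28+13+21+21+23=106
- option 1+option 2+option 4+option 5+option 8: cost 2+4+4+10+2=22, value 28+13+21+18+23=103
Best: 111 util.

111 util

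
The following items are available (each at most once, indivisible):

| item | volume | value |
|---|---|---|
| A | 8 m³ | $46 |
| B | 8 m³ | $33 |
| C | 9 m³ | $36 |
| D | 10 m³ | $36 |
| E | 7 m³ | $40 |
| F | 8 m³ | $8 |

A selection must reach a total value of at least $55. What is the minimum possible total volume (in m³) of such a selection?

Subsets with value ≥ 55, sorted by total volume:
- A+E: volume 15, value 86
- B+E: volume 15, value 73
Minimum volume: 15 m³.

15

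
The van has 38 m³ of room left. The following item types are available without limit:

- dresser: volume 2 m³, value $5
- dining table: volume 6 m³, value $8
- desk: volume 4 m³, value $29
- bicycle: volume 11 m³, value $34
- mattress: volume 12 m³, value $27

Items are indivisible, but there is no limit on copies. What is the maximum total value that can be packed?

$266

Best value-per-unit is desk at 29/4; filling with it alone gives 9×29 = 261.
Optimal mix: 1×dresser + 9×desk → volume 38, value 266.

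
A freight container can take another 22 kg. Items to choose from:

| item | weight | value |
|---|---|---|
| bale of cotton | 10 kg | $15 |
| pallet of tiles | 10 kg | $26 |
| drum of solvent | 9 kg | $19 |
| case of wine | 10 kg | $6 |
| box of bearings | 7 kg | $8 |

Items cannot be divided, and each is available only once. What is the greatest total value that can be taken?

Check high-value combinations within 22 kg:
- pallet of tiles+drum of solvent: weight 10+9=19, value 26+19=45
- bale of cotton+pallet of tiles: weight 10+10=20, value 15+26=41
- pallet of tiles+box of bearings: weight 10+7=17, value 26+8=34
- bale of cotton+drum of solvent: weight 10+9=19, value 15+19=34
- pallet of tiles+case of wine: weight 10+10=20, value 26+6=32
Best: $45.

$45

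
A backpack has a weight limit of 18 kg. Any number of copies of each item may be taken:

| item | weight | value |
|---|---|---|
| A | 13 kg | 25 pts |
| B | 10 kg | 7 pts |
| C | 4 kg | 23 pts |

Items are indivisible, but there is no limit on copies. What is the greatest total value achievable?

92 pts

Best value-per-unit is C at 23/4, and filling with it alone uses weight 4×4=16. No mix of the others beats 4×23 = 92.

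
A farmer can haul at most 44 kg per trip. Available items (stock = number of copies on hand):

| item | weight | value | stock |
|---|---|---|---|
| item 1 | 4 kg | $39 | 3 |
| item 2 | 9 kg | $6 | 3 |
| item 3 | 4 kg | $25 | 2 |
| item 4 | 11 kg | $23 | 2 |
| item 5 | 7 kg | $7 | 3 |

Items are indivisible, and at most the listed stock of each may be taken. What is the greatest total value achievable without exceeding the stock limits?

$213

Best selections within weight 44 and stock limits:
- 3×item 1 + 2×item 3 + 2×item 4: weight 42, value 213
- 3×item 1 + 2×item 3 + 1×item 4 + 1×item 5: weight 38, value 197
Best: $213.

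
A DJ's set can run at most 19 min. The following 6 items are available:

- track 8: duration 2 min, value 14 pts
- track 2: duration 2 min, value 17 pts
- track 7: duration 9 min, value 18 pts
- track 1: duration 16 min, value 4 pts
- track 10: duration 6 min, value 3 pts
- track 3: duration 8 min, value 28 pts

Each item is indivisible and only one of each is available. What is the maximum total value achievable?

63 pts

This is a 0/1 knapsack; check combinations near the capacity.
- track 2+track 7+track 3: duration 2+9+8=19, value 17+18+28=63
- track 8+track 2+track 10+track 3: duration 2+2+6+8=18, value 14+17+3+28=62
- track 8+track 7+track 3: duration 2+9+8=19, value 14+18+28=60
Best: 63 pts.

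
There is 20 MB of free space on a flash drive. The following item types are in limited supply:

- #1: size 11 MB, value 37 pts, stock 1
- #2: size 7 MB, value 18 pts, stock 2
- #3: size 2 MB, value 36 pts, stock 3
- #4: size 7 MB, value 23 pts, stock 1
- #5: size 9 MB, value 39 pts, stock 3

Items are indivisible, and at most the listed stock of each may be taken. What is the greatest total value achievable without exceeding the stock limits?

Best selections within size 20 and stock limits:
- 1×#2 + 3×#3 + 1×#4: size 20, value 149
- 3×#3 + 1×#5: size 15, value 147
- 1×#1 + 3×#3: size 17, value 145
- 2×#2 + 3×#3: size 20, value 144
Best: 149 pts.

149 pts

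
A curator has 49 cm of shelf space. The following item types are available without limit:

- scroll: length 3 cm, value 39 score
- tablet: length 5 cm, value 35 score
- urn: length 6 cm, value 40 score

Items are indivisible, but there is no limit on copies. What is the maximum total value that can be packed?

Best value-per-unit is scroll at 39/3, and filling with it alone uses length 16×3=48. No mix of the others beats 16×39 = 624.

624 score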